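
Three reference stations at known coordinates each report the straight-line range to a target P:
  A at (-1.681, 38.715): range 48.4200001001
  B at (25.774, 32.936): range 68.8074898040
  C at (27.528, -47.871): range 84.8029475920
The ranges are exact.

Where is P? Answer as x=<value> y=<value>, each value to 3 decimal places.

eq1: (x + 1.681)² + (y − 38.715)² = 48.4200001001²
eq2: (x − 25.774)² + (y − 32.936)² = 68.8074898040²
eq3: (x − 27.528)² + (y + 47.871)² = 84.8029475920²
eq2−eq1, eq2−eq3 (x²,y² cancel):
  -54.910·x + 11.558·y = 2142.572057
  3.508·x − 161.614·y = -1156.725014
det = -54.910·-161.614 − 11.558·3.508 = 8833.679276
x = (2142.572057·-161.614 − 11.558·-1156.725014) / 8833.679276 = -37.685341
y = (-54.910·-1156.725014 − 2142.572057·3.508) / 8833.679276 = 6.339332

x=-37.685 y=6.339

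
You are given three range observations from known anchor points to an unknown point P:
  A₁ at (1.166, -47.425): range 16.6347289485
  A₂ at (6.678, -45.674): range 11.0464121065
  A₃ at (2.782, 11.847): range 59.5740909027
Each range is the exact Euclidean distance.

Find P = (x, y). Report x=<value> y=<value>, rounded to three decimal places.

eq1: (x − 1.166)² + (y + 47.425)² = 16.6347289485²
eq2: (x − 6.678)² + (y + 45.674)² = 11.0464121065²
eq3: (x − 2.782)² + (y − 11.847)² = 59.5740909027²
eq1−eq2, eq1−eq3 (x²,y² cancel):
  11.024·x + 3.502·y = 34.910766
  3.232·x + 118.544·y = -5374.757348
det = 11.024·118.544 − 3.502·3.232 = 1295.510592
x = (34.910766·118.544 − 3.502·-5374.757348) / 1295.510592 = 17.723407
y = (11.024·-5374.757348 − 34.910766·3.232) / 1295.510592 = -45.822981

x=17.723 y=-45.823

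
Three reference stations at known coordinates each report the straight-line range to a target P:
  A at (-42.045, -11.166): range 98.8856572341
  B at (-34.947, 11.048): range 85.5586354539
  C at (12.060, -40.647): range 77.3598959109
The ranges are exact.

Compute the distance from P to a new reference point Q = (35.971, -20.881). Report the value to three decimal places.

eq1: (x + 42.045)² + (y + 11.166)² = 98.8856572341²
eq2: (x + 34.947)² + (y − 11.048)² = 85.5586354539²
eq3: (x − 12.060)² + (y + 40.647)² = 77.3598959109²
eq2−eq1, eq2−eq3 (x²,y² cancel):
  -14.196·x − 44.428·y = -1908.982638
  94.014·x − 103.390·y = 1789.997701
det = -14.196·-103.390 − -44.428·94.014 = 5644.578432
x = (-1908.982638·-103.390 − -44.428·1789.997701) / 5644.578432 = 49.055166
y = (-14.196·1789.997701 − -1908.982638·94.014) / 5644.578432 = 27.293497
|P − Q| = √((49.055166 − 35.971)² + (27.293497 − -20.881)²) = 49.919712

49.920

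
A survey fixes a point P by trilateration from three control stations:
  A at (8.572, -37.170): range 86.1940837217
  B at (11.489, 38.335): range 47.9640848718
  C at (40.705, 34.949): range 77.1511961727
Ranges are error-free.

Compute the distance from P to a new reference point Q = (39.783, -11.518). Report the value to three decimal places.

eq1: (x − 8.572)² + (y + 37.170)² = 86.1940837217²
eq2: (x − 11.489)² + (y − 38.335)² = 47.9640848718²
eq3: (x − 40.705)² + (y − 34.949)² = 77.1511961727²
eq1−eq2, eq1−eq3 (x²,y² cancel):
  5.834·x + 151.010·y = 5275.347893
  64.266·x + 144.238·y = 2900.354540
det = 5.834·144.238 − 151.010·64.266 = -8863.324168
x = (5275.347893·144.238 − 151.010·2900.354540) / -8863.324168 = -36.433632
y = (5.834·2900.354540 − 5275.347893·64.266) / -8863.324168 = 36.341313
|P − Q| = √((-36.433632 − 39.783)² + (36.341313 − -11.518)²) = 89.997160

89.997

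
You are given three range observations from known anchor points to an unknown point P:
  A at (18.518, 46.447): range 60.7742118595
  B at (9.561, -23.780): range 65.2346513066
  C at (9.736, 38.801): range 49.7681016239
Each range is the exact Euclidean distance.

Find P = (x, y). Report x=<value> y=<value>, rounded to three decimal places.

eq1: (x − 18.518)² + (y − 46.447)² = 60.7742118595²
eq2: (x − 9.561)² + (y + 23.780)² = 65.2346513066²
eq3: (x − 9.736)² + (y − 38.801)² = 49.7681016239²
eq1−eq2, eq1−eq3 (x²,y² cancel):
  -17.914·x − 140.454·y = -2405.393916
  -17.564·x − 15.292·y = 316.708052
det = -17.914·-15.292 − -140.454·-17.564 = -2192.993168
x = (-2405.393916·-15.292 − -140.454·316.708052) / -2192.993168 = -37.057205
y = (-17.914·316.708052 − -2405.393916·-17.564) / -2192.993168 = 21.852255

x=-37.057 y=21.852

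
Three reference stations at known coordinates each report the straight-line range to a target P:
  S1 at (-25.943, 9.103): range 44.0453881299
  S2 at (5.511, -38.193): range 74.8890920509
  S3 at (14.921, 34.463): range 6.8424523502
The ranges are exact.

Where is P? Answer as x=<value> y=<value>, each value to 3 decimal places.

x=8.434 y=36.639

eq1: (x + 25.943)² + (y − 9.103)² = 44.0453881299²
eq2: (x − 5.511)² + (y + 38.193)² = 74.8890920509²
eq3: (x − 14.921)² + (y − 34.463)² = 6.8424523502²
eq1−eq3, eq1−eq2 (x²,y² cancel):
  81.728·x + 50.720·y = 2547.607813
  62.908·x − 94.592·y = -2935.207381
det = 81.728·-94.592 − 50.720·62.908 = -10921.508736
x = (2547.607813·-94.592 − 50.720·-2935.207381) / -10921.508736 = 8.433780
y = (81.728·-2935.207381 − 2547.607813·62.908) / -10921.508736 = 36.639035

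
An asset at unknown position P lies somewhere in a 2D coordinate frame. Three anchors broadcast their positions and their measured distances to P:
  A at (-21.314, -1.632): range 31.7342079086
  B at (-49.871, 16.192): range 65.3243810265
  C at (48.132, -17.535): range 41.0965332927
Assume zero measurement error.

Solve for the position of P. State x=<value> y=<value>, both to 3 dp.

eq1: (x + 21.314)² + (y + 1.632)² = 31.7342079086²
eq2: (x + 49.871)² + (y − 16.192)² = 65.3243810265²
eq3: (x − 48.132)² + (y + 17.535)² = 41.0965332927²
eq2−eq1, eq2−eq3 (x²,y² cancel):
  57.114·x − 35.648·y = 967.867320
  196.006·x − 67.454·y = 2453.217852
det = 57.114·-67.454 − -35.648·196.006 = 3134.654132
x = (967.867320·-67.454 − -35.648·2453.217852) / 3134.654132 = 7.071207
y = (57.114·2453.217852 − 967.867320·196.006) / 3134.654132 = -15.821432

x=7.071 y=-15.821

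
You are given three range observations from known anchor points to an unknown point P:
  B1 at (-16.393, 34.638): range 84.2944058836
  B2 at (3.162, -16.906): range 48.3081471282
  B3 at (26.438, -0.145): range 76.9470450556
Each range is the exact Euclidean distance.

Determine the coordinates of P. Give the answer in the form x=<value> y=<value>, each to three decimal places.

x=-33.974 y=-47.803

eq1: (x + 16.393)² + (y − 34.638)² = 84.2944058836²
eq2: (x − 3.162)² + (y + 16.906)² = 48.3081471282²
eq3: (x − 26.438)² + (y + 0.145)² = 76.9470450556²
eq3−eq1, eq3−eq2 (x²,y² cancel):
  -85.662·x + 69.566·y = -415.166496
  -46.552·x − 33.522·y = 3183.992875
det = -85.662·-33.522 − 69.566·-46.552 = 6109.997996
x = (-415.166496·-33.522 − 69.566·3183.992875) / 6109.997996 = -33.973896
y = (-85.662·3183.992875 − -415.166496·-46.552) / 6109.997996 = -47.802639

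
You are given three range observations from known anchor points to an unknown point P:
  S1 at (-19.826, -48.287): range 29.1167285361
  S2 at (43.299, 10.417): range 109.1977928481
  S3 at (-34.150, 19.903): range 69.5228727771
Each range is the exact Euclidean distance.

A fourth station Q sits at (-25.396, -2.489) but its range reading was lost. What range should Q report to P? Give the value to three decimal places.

eq1: (x + 19.826)² + (y + 48.287)² = 29.1167285361²
eq2: (x − 43.299)² + (y − 10.417)² = 109.1977928481²
eq3: (x + 34.150)² + (y − 19.903)² = 69.5228727771²
eq1−eq2, eq1−eq3 (x²,y² cancel):
  126.250·x + 117.408·y = -11817.761437
  -28.648·x + 136.380·y = -5147.998695
det = 126.250·136.380 − 117.408·-28.648 = 20581.479384
x = (-11817.761437·136.380 − 117.408·-5147.998695) / 20581.479384 = -48.941578
y = (126.250·-5147.998695 − -11817.761437·-28.648) / 20581.479384 = -48.028135
|P − Q| = √((-48.941578 − -25.396)² + (-48.028135 − -2.489)²) = 51.266042

51.266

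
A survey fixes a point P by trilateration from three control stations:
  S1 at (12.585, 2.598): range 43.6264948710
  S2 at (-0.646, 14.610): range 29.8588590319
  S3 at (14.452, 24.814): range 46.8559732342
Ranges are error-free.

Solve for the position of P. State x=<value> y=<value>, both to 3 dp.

x=-30.262 y=10.809

eq1: (x − 12.585)² + (y − 2.598)² = 43.6264948710²
eq2: (x + 0.646)² + (y − 14.610)² = 29.8588590319²
eq3: (x − 14.452)² + (y − 24.814)² = 46.8559732342²
eq3−eq2, eq3−eq1 (x²,y² cancel):
  -30.196·x − 20.408·y = 693.205281
  -3.734·x − 44.432·y = -367.251898
det = -30.196·-44.432 − -20.408·-3.734 = 1265.465200
x = (693.205281·-44.432 − -20.408·-367.251898) / 1265.465200 = -30.261894
y = (-30.196·-367.251898 − 693.205281·-3.734) / 1265.465200 = 10.808647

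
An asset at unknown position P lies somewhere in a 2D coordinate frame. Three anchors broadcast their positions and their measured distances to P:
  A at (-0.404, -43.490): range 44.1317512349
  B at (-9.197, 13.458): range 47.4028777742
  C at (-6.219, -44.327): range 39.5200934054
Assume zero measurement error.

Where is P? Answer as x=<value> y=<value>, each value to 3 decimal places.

x=-39.491 y=-23.001

eq1: (x + 0.404)² + (y + 43.490)² = 44.1317512349²
eq2: (x + 9.197)² + (y − 13.458)² = 47.4028777742²
eq3: (x + 6.219)² + (y + 44.327)² = 39.5200934054²
eq1−eq3, eq1−eq2 (x²,y² cancel):
  -11.630·x − 1.674·y = 497.789258
  -17.586·x + 113.896·y = -1925.262097
det = -11.630·113.896 − -1.674·-17.586 = -1354.049444
x = (497.789258·113.896 − -1.674·-1925.262097) / -1354.049444 = -39.491406
y = (-11.630·-1925.262097 − 497.789258·-17.586) / -1354.049444 = -23.001317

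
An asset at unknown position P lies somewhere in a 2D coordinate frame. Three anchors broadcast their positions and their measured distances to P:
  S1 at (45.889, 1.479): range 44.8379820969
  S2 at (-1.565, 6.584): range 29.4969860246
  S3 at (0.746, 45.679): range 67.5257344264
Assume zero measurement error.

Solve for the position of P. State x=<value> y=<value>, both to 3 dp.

eq1: (x − 45.889)² + (y − 1.479)² = 44.8379820969²
eq2: (x + 1.565)² + (y − 6.584)² = 29.4969860246²
eq3: (x − 0.746)² + (y − 45.679)² = 67.5257344264²
eq1−eq3, eq1−eq2 (x²,y² cancel):
  -90.286·x + 88.400·y = -2570.140376
  -94.908·x + 10.210·y = -921.817027
det = -90.286·10.210 − 88.400·-94.908 = 7468.047140
x = (-2570.140376·10.210 − 88.400·-921.817027) / 7468.047140 = 7.397850
y = (-90.286·-921.817027 − -2570.140376·-94.908) / 7468.047140 = -21.518304

x=7.398 y=-21.518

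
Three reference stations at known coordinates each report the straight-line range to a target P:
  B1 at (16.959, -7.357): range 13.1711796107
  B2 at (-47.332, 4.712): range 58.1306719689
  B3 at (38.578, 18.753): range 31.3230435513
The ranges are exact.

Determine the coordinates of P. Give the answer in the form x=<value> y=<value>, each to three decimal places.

eq1: (x − 16.959)² + (y + 7.357)² = 13.1711796107²
eq2: (x + 47.332)² + (y − 4.712)² = 58.1306719689²
eq3: (x − 38.578)² + (y − 18.753)² = 31.3230435513²
eq3−eq1, eq3−eq2 (x²,y² cancel):
  -43.238·x − 52.220·y = -690.550878
  -171.820·x − 28.082·y = -1975.457891
det = -43.238·-28.082 − -52.220·-171.820 = -7758.230884
x = (-690.550878·-28.082 − -52.220·-1975.457891) / -7758.230884 = 10.797096
y = (-43.238·-1975.457891 − -690.550878·-171.820) / -7758.230884 = 4.283915

x=10.797 y=4.284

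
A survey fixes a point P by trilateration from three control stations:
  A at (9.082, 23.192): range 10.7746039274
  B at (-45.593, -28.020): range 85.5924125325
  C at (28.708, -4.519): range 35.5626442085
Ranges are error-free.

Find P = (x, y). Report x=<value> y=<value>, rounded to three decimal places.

eq1: (x − 9.082)² + (y − 23.192)² = 10.7746039274²
eq2: (x + 45.593)² + (y + 28.020)² = 85.5924125325²
eq3: (x − 28.708)² + (y + 4.519)² = 35.5626442085²
eq1−eq3, eq1−eq2 (x²,y² cancel):
  39.252·x − 55.422·y = -924.390536
  -109.350·x − 102.424·y = -4966.478532
det = 39.252·-102.424 − -55.422·-109.350 = -10080.742548
x = (-924.390536·-102.424 − -55.422·-4966.478532) / -10080.742548 = 17.912609
y = (39.252·-4966.478532 − -924.390536·-109.350) / -10080.742548 = 29.365527

x=17.913 y=29.366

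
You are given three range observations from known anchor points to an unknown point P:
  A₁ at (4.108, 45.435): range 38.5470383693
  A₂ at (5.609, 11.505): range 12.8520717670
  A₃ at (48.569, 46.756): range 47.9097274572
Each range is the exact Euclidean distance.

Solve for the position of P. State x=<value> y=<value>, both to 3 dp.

eq1: (x − 4.108)² + (y − 45.435)² = 38.5470383693²
eq2: (x − 5.609)² + (y − 11.505)² = 12.8520717670²
eq3: (x − 48.569)² + (y − 46.756)² = 47.9097274572²
eq2−eq1, eq2−eq3 (x²,y² cancel):
  -3.002·x + 67.860·y = 596.690565
  85.920·x + 70.502·y = 2251.079155
det = -3.002·70.502 − 67.860·85.920 = -6042.178204
x = (596.690565·70.502 − 67.860·2251.079155) / -6042.178204 = 18.319611
y = (-3.002·2251.079155 − 596.690565·85.920) / -6042.178204 = 9.603390

x=18.320 y=9.603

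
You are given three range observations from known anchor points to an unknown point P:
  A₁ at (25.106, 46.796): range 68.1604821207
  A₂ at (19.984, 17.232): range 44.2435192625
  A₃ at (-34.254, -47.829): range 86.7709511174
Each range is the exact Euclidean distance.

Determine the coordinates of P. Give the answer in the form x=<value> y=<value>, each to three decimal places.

eq1: (x − 25.106)² + (y − 46.796)² = 68.1604821207²
eq2: (x − 19.984)² + (y − 17.232)² = 44.2435192625²
eq3: (x + 34.254)² + (y + 47.829)² = 86.7709511174²
eq2−eq1, eq2−eq3 (x²,y² cancel):
  10.244·x + 59.128·y = -564.487554
  -108.476·x − 130.122·y = -2807.061284
det = 10.244·-130.122 − 59.128·-108.476 = 5080.999160
x = (-564.487554·-130.122 − 59.128·-2807.061284) / 5080.999160 = 47.122261
y = (10.244·-2807.061284 − -564.487554·-108.476) / 5080.999160 = -17.710865

x=47.122 y=-17.711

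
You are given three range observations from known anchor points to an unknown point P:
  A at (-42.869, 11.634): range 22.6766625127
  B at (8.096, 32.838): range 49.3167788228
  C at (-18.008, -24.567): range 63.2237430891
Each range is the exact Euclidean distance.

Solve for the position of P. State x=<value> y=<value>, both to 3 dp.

x=-41.201 y=34.249

eq1: (x + 42.869)² + (y − 11.634)² = 22.6766625127²
eq2: (x − 8.096)² + (y − 32.838)² = 49.3167788228²
eq3: (x + 18.008)² + (y + 24.567)² = 63.2237430891²
eq1−eq2, eq1−eq3 (x²,y² cancel):
  101.930·x + 42.408·y = -2747.135308
  49.722·x − 72.402·y = -4528.286231
det = 101.930·-72.402 − 42.408·49.722 = -9488.546436
x = (-2747.135308·-72.402 − 42.408·-4528.286231) / -9488.546436 = -41.200584
y = (101.930·-4528.286231 − -2747.135308·49.722) / -9488.546436 = 34.249203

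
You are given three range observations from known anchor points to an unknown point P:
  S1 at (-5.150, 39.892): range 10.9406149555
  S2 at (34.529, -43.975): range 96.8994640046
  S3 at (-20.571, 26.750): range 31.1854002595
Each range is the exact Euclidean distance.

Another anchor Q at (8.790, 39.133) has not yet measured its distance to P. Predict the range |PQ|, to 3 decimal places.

10.395

eq1: (x + 5.150)² + (y − 39.892)² = 10.9406149555²
eq2: (x − 34.529)² + (y + 43.975)² = 96.8994640046²
eq3: (x + 20.571)² + (y − 26.750)² = 31.1854002595²
eq3−eq2, eq3−eq1 (x²,y² cancel):
  110.200·x − 141.450·y = -6429.653010
  30.842·x + 26.284·y = 1331.997757
det = 110.200·26.284 − -141.450·30.842 = 7259.097700
x = (-6429.653010·26.284 − -141.450·1331.997757) / 7259.097700 = 2.674449
y = (110.200·1331.997757 − -6429.653010·30.842) / 7259.097700 = 47.538899
|P − Q| = √((2.674449 − 8.790)² + (47.538899 − 39.133)²) = 10.395148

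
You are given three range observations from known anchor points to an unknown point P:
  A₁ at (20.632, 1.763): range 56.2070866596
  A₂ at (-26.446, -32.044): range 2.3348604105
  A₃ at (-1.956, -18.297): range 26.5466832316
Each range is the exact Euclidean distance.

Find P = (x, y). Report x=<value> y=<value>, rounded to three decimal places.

x=-25.893 y=-29.776

eq1: (x − 20.632)² + (y − 1.763)² = 56.2070866596²
eq2: (x + 26.446)² + (y + 32.044)² = 2.3348604105²
eq3: (x + 1.956)² + (y + 18.297)² = 26.5466832316²
eq1−eq2, eq1−eq3 (x²,y² cancel):
  -94.156·x − 67.614·y = 4451.206277
  -45.176·x − 40.120·y = 2364.328752
det = -94.156·-40.120 − -67.614·-45.176 = 723.008656
x = (4451.206277·-40.120 − -67.614·2364.328752) / 723.008656 = -25.892735
y = (-94.156·2364.328752 − 4451.206277·-45.176) / 723.008656 = -29.775637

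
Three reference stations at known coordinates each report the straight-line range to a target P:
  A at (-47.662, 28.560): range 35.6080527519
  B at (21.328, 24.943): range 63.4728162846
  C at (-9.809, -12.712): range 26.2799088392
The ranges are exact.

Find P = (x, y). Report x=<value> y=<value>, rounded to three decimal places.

eq1: (x + 47.662)² + (y − 28.560)² = 35.6080527519²
eq2: (x − 21.328)² + (y − 24.943)² = 63.4728162846²
eq3: (x + 9.809)² + (y + 12.712)² = 26.2799088392²
eq3−eq1, eq3−eq2 (x²,y² cancel):
  -75.706·x + 82.544·y = 2252.228607
  62.274·x + 75.310·y = -2518.939391
det = -75.706·75.310 − 82.544·62.274 = -10841.763916
x = (2252.228607·75.310 − 82.544·-2518.939391) / -10841.763916 = -34.822624
y = (-75.706·-2518.939391 − 2252.228607·62.274) / -10841.763916 = -4.652706

x=-34.823 y=-4.653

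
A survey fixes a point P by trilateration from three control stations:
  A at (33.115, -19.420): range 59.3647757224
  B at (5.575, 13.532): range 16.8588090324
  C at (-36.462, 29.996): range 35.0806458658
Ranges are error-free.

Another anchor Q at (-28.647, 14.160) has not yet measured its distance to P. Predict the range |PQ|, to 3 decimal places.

30.970

eq1: (x − 33.115)² + (y + 19.420)² = 59.3647757224²
eq2: (x − 5.575)² + (y − 13.532)² = 16.8588090324²
eq3: (x + 36.462)² + (y − 29.996)² = 35.0806458658²
eq1−eq3, eq1−eq2 (x²,y² cancel):
  -139.154·x + 98.832·y = 3049.022717
  -55.080·x + 65.904·y = 1980.413179
det = -139.154·65.904 − 98.832·-55.080 = -3727.138656
x = (3049.022717·65.904 − 98.832·1980.413179) / -3727.138656 = -1.399089
y = (-139.154·1980.413179 − 3049.022717·-55.080) / -3727.138656 = 28.880665
|P − Q| = √((-1.399089 − -28.647)² + (28.880665 − 14.160)²) = 30.970093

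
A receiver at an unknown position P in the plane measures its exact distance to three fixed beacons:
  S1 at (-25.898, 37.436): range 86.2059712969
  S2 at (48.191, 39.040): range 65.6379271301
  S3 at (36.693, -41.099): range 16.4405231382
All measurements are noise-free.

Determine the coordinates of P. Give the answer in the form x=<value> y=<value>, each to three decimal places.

x=33.591 y=-24.954

eq1: (x + 25.898)² + (y − 37.436)² = 86.2059712969²
eq2: (x − 48.191)² + (y − 39.040)² = 65.6379271301²
eq3: (x − 36.693)² + (y + 41.099)² = 16.4405231382²
eq2−eq3, eq2−eq1 (x²,y² cancel):
  -22.996·x − 160.278·y = 3227.056646
  -148.178·x − 3.208·y = -4897.465590
det = -22.996·-3.208 − -160.278·-148.178 = -23675.902316
x = (3227.056646·-3.208 − -160.278·-4897.465590) / -23675.902316 = 33.591471
y = (-22.996·-4897.465590 − 3227.056646·-148.178) / -23675.902316 = -24.953681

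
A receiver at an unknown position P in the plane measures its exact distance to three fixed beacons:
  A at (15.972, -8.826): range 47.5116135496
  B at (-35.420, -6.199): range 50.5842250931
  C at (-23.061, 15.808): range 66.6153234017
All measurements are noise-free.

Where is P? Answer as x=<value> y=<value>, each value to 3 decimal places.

x=-8.927 y=-49.291

eq1: (x − 15.972)² + (y + 8.826)² = 47.5116135496²
eq2: (x + 35.420)² + (y + 6.199)² = 50.5842250931²
eq3: (x + 23.061)² + (y − 15.808)² = 66.6153234017²
eq3−eq2, eq3−eq1 (x²,y² cancel):
  -24.718·x − 44.014·y = 2390.138900
  78.066·x − 49.268·y = 1731.548365
det = -24.718·-49.268 − -44.014·78.066 = 4653.803348
x = (2390.138900·-49.268 − -44.014·1731.548365) / 4653.803348 = -8.927106
y = (-24.718·1731.548365 − 2390.138900·78.066) / 4653.803348 = -49.290651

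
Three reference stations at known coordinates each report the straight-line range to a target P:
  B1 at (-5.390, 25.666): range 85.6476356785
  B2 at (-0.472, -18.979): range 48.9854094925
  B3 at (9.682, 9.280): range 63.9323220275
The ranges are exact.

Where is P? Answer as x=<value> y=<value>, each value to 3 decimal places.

x=39.525 y=-47.260

eq1: (x + 5.390)² + (y − 25.666)² = 85.6476356785²
eq2: (x + 0.472)² + (y + 18.979)² = 48.9854094925²
eq3: (x − 9.682)² + (y − 9.280)² = 63.9323220275²
eq3−eq1, eq3−eq2 (x²,y² cancel):
  -30.144·x + 32.772·y = -2740.239565
  -20.308·x − 56.518·y = 1868.337158
det = -30.144·-56.518 − 32.772·-20.308 = 2369.212368
x = (-2740.239565·-56.518 − 32.772·1868.337158) / 2369.212368 = 39.525251
y = (-30.144·1868.337158 − -2740.239565·-20.308) / 2369.212368 = -47.259563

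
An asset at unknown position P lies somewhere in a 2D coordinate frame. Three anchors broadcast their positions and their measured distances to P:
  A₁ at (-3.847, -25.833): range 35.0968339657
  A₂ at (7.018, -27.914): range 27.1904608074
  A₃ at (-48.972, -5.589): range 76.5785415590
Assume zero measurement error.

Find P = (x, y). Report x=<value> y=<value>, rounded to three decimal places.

x=27.479 y=-10.007

eq1: (x + 3.847)² + (y + 25.833)² = 35.0968339657²
eq2: (x − 7.018)² + (y + 27.914)² = 27.1904608074²
eq3: (x + 48.972)² + (y + 5.589)² = 76.5785415590²
eq1−eq2, eq1−eq3 (x²,y² cancel):
  21.730·x − 4.162·y = 638.767017
  -90.250·x + 40.488·y = -2885.134866
det = 21.730·40.488 − -4.162·-90.250 = 504.183740
x = (638.767017·40.488 − -4.162·-2885.134866) / 504.183740 = 27.479005
y = (21.730·-2885.134866 − 638.767017·-90.250) / 504.183740 = -10.006783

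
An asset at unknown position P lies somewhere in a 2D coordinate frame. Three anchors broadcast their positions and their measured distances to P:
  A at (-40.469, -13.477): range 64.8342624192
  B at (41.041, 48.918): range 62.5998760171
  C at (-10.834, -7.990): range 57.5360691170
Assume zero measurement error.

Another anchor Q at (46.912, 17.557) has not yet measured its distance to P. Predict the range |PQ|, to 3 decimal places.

eq1: (x + 40.469)² + (y + 13.477)² = 64.8342624192²
eq2: (x − 41.041)² + (y − 48.918)² = 62.5998760171²
eq3: (x + 10.834)² + (y + 7.990)² = 57.5360691170²
eq2−eq1, eq2−eq3 (x²,y² cancel):
  -163.020·x − 124.790·y = -2542.702021
  -103.750·x − 113.816·y = -3287.773521
det = -163.020·-113.816 − -124.790·-103.750 = 5607.321820
x = (-2542.702021·-113.816 − -124.790·-3287.773521) / 5607.321820 = -21.557722
y = (-163.020·-3287.773521 − -2542.702021·-103.750) / 5607.321820 = 48.537878
|P − Q| = √((-21.557722 − 46.912)² + (48.537878 − 17.557)²) = 75.152629

75.153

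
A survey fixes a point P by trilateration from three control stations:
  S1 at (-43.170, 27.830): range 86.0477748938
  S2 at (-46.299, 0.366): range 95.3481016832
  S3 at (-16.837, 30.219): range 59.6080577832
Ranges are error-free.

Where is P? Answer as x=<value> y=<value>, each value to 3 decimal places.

x=42.590 y=34.863

eq1: (x + 43.170)² + (y − 27.830)² = 86.0477748938²
eq2: (x + 46.299)² + (y − 0.366)² = 95.3481016832²
eq3: (x + 16.837)² + (y − 30.219)² = 59.6080577832²
eq1−eq2, eq1−eq3 (x²,y² cancel):
  -6.258·x − 54.928·y = -2181.467373
  52.666·x + 4.778·y = 2409.613741
det = -6.258·4.778 − -54.928·52.666 = 2862.937324
x = (-2181.467373·4.778 − -54.928·2409.613741) / 2862.937324 = 42.589899
y = (-6.258·2409.613741 − -2181.467373·52.666) / 2862.937324 = 34.862725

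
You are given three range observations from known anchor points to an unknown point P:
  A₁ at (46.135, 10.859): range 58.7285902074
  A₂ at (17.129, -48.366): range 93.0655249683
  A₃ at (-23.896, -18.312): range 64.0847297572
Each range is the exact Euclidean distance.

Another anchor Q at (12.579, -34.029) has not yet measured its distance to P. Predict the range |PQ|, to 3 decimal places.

eq1: (x − 46.135)² + (y − 10.859)² = 58.7285902074²
eq2: (x − 17.129)² + (y + 48.366)² = 93.0655249683²
eq3: (x + 23.896)² + (y + 18.312)² = 64.0847297572²
eq1−eq3, eq1−eq2 (x²,y² cancel):
  -140.062·x − 58.342·y = -1997.813226
  -58.012·x − 118.450·y = -4825.828139
det = -140.062·-118.450 − -58.342·-58.012 = 13205.807796
x = (-1997.813226·-118.450 − -58.342·-4825.828139) / 13205.807796 = -3.400586
y = (-140.062·-4825.828139 − -1997.813226·-58.012) / 13205.807796 = 42.406948
|P − Q| = √((-3.400586 − 12.579)² + (42.406948 − -34.029)²) = 78.088420

78.088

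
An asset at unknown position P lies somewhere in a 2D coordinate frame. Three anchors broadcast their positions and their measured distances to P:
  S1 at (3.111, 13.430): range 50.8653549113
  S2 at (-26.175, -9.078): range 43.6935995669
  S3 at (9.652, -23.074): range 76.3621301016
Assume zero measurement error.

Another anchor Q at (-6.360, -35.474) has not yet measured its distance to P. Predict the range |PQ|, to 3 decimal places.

eq1: (x − 3.111)² + (y − 13.430)² = 50.8653549113²
eq2: (x + 26.175)² + (y + 9.078)² = 43.6935995669²
eq3: (x − 9.652)² + (y + 23.074)² = 76.3621301016²
eq3−eq2, eq3−eq1 (x²,y² cancel):
  -71.654·x + 27.992·y = 4064.014400
  -13.082·x + 73.008·y = 2808.363224
det = -71.654·73.008 − 27.992·-13.082 = -4865.123888
x = (4064.014400·73.008 − 27.992·2808.363224) / -4865.123888 = -44.828018
y = (-71.654·2808.363224 − 4064.014400·-13.082) / -4865.123888 = 30.433967
|P − Q| = √((-44.828018 − -6.360)² + (30.433967 − -35.474)²) = 76.312834

76.313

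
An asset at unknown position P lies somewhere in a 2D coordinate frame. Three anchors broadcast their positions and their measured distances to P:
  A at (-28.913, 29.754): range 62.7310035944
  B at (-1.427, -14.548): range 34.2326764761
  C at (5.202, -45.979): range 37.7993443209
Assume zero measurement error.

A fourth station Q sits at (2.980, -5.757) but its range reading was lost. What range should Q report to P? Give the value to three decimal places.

eq1: (x + 28.913)² + (y − 29.754)² = 62.7310035944²
eq2: (x + 1.427)² + (y + 14.548)² = 34.2326764761²
eq3: (x − 5.202)² + (y + 45.979)² = 37.7993443209²
eq3−eq2, eq3−eq1 (x²,y² cancel):
  -13.258·x + 62.862·y = -1670.534320
  -68.230·x + 151.466·y = -2926.255541
det = -13.258·151.466 − 62.862·-68.230 = 2280.938032
x = (-1670.534320·151.466 − 62.862·-2926.255541) / 2280.938032 = -30.285292
y = (-13.258·-2926.255541 − -1670.534320·-68.230) / 2280.938032 = -32.961992
|P − Q| = √((-30.285292 − 2.980)² + (-32.961992 − -5.757)²) = 42.973146

42.973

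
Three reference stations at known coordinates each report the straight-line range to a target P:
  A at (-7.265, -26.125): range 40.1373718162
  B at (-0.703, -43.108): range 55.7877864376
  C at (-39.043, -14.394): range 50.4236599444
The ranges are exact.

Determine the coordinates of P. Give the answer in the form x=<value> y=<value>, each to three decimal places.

x=3.601 y=12.513

eq1: (x + 7.265)² + (y + 26.125)² = 40.1373718162²
eq2: (x + 0.703)² + (y + 43.108)² = 55.7877864376²
eq3: (x + 39.043)² + (y + 14.394)² = 50.4236599444²
eq2−eq3, eq2−eq1 (x²,y² cancel):
  -76.680·x + 57.428·y = 442.480845
  -13.124·x + 33.966·y = 377.770476
det = -76.680·33.966 − 57.428·-13.124 = -1850.827808
x = (442.480845·33.966 − 57.428·377.770476) / -1850.827808 = 3.601253
y = (-76.680·377.770476 − 442.480845·-13.124) / -1850.827808 = 12.513493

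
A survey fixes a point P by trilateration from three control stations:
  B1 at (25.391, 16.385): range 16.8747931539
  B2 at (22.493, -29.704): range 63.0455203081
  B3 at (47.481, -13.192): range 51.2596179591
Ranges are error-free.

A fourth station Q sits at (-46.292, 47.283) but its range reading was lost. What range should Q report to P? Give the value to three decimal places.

73.440

eq1: (x − 25.391)² + (y − 16.385)² = 16.8747931539²
eq2: (x − 22.493)² + (y + 29.704)² = 63.0455203081²
eq3: (x − 47.481)² + (y + 13.192)² = 51.2596179591²
eq1−eq3, eq1−eq2 (x²,y² cancel):
  44.180·x − 59.154·y = -827.486670
  -5.796·x − 92.178·y = -3214.887428
det = 44.180·-92.178 − -59.154·-5.796 = -4415.280624
x = (-827.486670·-92.178 − -59.154·-3214.887428) / -4415.280624 = 25.796182
y = (44.180·-3214.887428 − -827.486670·-5.796) / -4415.280624 = 33.254928
|P − Q| = √((25.796182 − -46.292)² + (33.254928 − 47.283)²) = 73.440403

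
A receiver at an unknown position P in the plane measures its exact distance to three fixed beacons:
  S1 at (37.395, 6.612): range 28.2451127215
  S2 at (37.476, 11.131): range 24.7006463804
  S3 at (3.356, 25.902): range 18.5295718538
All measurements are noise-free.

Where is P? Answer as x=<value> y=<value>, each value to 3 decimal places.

eq1: (x − 37.395)² + (y − 6.612)² = 28.2451127215²
eq2: (x − 37.476)² + (y − 11.131)² = 24.7006463804²
eq3: (x − 3.356)² + (y − 25.902)² = 18.5295718538²
eq2−eq3, eq2−eq1 (x²,y² cancel):
  -68.240·x + 29.542·y = -579.396498
  -0.162·x − 9.038·y = -273.909629
det = -68.240·-9.038 − 29.542·-0.162 = 621.538924
x = (-579.396498·-9.038 − 29.542·-273.909629) / 621.538924 = 21.444230
y = (-68.240·-273.909629 − -579.396498·-0.162) / 621.538924 = 29.922069

x=21.444 y=29.922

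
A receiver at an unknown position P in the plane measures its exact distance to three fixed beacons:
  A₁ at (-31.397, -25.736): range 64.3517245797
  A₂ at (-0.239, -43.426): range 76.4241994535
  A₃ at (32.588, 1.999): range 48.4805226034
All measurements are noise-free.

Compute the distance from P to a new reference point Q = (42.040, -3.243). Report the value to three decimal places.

59.140

eq1: (x + 31.397)² + (y + 25.736)² = 64.3517245797²
eq2: (x + 0.239)² + (y + 43.426)² = 76.4241994535²
eq3: (x − 32.588)² + (y − 1.999)² = 48.4805226034²
eq3−eq1, eq3−eq2 (x²,y² cancel):
  -127.970·x − 55.470·y = -1208.643824
  -65.654·x − 90.850·y = -2670.396338
det = -127.970·-90.850 − -55.470·-65.654 = 7984.247120
x = (-1208.643824·-90.850 − -55.470·-2670.396338) / 7984.247120 = -4.799650
y = (-127.970·-2670.396338 − -1208.643824·-65.654) / 7984.247120 = 32.861999
|P − Q| = √((-4.799650 − 42.040)² + (32.861999 − -3.243)²) = 59.139866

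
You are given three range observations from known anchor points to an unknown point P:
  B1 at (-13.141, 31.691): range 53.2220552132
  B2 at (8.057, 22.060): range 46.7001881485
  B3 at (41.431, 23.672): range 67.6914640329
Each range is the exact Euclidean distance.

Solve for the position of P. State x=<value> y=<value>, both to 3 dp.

x=-9.094 y=-21.377

eq1: (x + 13.141)² + (y − 31.691)² = 53.2220552132²
eq2: (x − 8.057)² + (y − 22.060)² = 46.7001881485²
eq3: (x − 41.431)² + (y − 23.672)² = 67.6914640329²
eq1−eq2, eq1−eq3 (x²,y² cancel):
  42.396·x − 19.262·y = 26.233075
  109.144·x − 16.038·y = -649.661159
det = 42.396·-16.038 − -19.262·109.144 = 1422.384680
x = (26.233075·-16.038 − -19.262·-649.661159) / 1422.384680 = -9.093531
y = (42.396·-649.661159 − 26.233075·109.144) / 1422.384680 = -21.376930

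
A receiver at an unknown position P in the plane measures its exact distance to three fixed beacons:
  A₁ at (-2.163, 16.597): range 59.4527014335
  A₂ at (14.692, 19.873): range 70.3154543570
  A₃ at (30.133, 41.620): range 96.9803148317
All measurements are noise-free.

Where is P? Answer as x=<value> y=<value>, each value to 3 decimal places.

x=-24.527 y=-38.489

eq1: (x + 2.163)² + (y − 16.597)² = 59.4527014335²
eq2: (x − 14.692)² + (y − 19.873)² = 70.3154543570²
eq3: (x − 30.133)² + (y − 41.620)² = 96.9803148317²
eq1−eq3, eq1−eq2 (x²,y² cancel):
  64.592·x + 50.046·y = -3510.474646
  33.710·x + 6.552·y = -1078.987399
det = 64.592·6.552 − 50.046·33.710 = -1263.843876
x = (-3510.474646·6.552 − 50.046·-1078.987399) / -1263.843876 = -24.527059
y = (64.592·-1078.987399 − -3510.474646·33.710) / -1263.843876 = -38.489047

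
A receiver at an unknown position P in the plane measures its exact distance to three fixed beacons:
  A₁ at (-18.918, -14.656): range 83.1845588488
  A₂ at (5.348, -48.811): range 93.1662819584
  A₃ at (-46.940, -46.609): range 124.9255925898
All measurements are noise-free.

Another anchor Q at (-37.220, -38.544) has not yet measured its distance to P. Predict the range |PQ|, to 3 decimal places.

112.295

eq1: (x + 18.918)² + (y + 14.656)² = 83.1845588488²
eq2: (x − 5.348)² + (y + 48.811)² = 93.1662819584²
eq3: (x + 46.940)² + (y + 46.609)² = 124.9255925898²
eq3−eq1, eq3−eq2 (x²,y² cancel):
  56.044·x + 63.906·y = 4883.659432
  104.576·x − 4.404·y = 4961.799934
det = 56.044·-4.404 − 63.906·104.576 = -6929.851632
x = (4883.659432·-4.404 − 63.906·4961.799934) / -6929.851632 = 48.860559
y = (56.044·4961.799934 − 4883.659432·104.576) / -6929.851632 = 33.569904
|P − Q| = √((48.860559 − -37.220)² + (33.569904 − -38.544)²) = 112.295493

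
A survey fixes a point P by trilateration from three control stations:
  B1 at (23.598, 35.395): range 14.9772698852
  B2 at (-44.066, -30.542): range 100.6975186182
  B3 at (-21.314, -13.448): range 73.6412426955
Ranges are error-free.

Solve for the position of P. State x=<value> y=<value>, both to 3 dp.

eq1: (x − 23.598)² + (y − 35.395)² = 14.9772698852²
eq2: (x + 44.066)² + (y + 30.542)² = 100.6975186182²
eq3: (x + 21.314)² + (y + 13.448)² = 73.6412426955²
eq2−eq3, eq2−eq1 (x²,y² cancel):
  45.504·x + 34.188·y = 2477.466810
  135.328·x + 131.874·y = 8850.717152
det = 45.504·131.874 − 34.188·135.328 = 1374.200832
x = (2477.466810·131.874 − 34.188·8850.717152) / 1374.200832 = 17.555760
y = (45.504·8850.717152 − 2477.466810·135.328) / 1374.200832 = 49.099377

x=17.556 y=49.099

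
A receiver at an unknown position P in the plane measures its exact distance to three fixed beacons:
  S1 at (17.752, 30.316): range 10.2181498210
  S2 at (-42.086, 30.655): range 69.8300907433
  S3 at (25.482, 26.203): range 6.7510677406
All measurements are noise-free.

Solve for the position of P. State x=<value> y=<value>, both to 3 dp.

eq1: (x − 17.752)² + (y − 30.316)² = 10.2181498210²
eq2: (x + 42.086)² + (y − 30.655)² = 69.8300907433²
eq3: (x − 25.482)² + (y − 26.203)² = 6.7510677406²
eq1−eq2, eq1−eq3 (x²,y² cancel):
  -119.676·x + 0.678·y = -3295.063926
  15.460·x − 8.226·y = 160.569843
det = -119.676·-8.226 − 0.678·15.460 = 973.972896
x = (-3295.063926·-8.226 − 0.678·160.569843) / 973.972896 = 27.717742
y = (-119.676·160.569843 − -3295.063926·15.460) / 973.972896 = 32.573116

x=27.718 y=32.573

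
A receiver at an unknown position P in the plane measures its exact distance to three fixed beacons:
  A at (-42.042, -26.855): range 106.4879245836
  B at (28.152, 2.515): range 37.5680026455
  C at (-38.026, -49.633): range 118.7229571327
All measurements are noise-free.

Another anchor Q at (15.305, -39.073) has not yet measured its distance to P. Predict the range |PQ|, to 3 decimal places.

80.965

eq1: (x + 42.042)² + (y + 26.855)² = 106.4879245836²
eq2: (x − 28.152)² + (y − 2.515)² = 37.5680026455²
eq3: (x + 38.026)² + (y + 49.633)² = 118.7229571327²
eq3−eq2, eq3−eq1 (x²,y² cancel):
  132.356·x + 104.296·y = 9573.234692
  -8.032·x + 45.556·y = 1334.771892
det = 132.356·45.556 − 104.296·-8.032 = 6867.315408
x = (9573.234692·45.556 − 104.296·1334.771892) / 6867.315408 = 43.234786
y = (132.356·1334.771892 − 9573.234692·-8.032) / 6867.315408 = 36.922331
|P − Q| = √((43.234786 − 15.305)² + (36.922331 − -39.073)²) = 80.965197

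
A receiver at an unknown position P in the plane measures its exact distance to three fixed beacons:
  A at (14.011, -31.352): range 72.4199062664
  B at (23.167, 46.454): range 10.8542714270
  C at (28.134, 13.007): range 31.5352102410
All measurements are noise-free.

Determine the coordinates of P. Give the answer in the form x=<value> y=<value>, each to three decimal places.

x=13.744 y=41.067

eq1: (x − 14.011)² + (y + 31.352)² = 72.4199062664²
eq2: (x − 23.167)² + (y − 46.454)² = 10.8542714270²
eq3: (x − 28.134)² + (y − 13.007)² = 31.5352102410²
eq1−eq3, eq1−eq2 (x²,y² cancel):
  28.246·x + 88.718·y = 4031.621319
  18.312·x + 155.612·y = 6642.255595
det = 28.246·155.612 − 88.718·18.312 = 2770.812536
x = (4031.621319·155.612 − 88.718·6642.255595) / 2770.812536 = 13.743631
y = (28.246·6642.255595 − 4031.621319·18.312) / 2770.812536 = 41.067413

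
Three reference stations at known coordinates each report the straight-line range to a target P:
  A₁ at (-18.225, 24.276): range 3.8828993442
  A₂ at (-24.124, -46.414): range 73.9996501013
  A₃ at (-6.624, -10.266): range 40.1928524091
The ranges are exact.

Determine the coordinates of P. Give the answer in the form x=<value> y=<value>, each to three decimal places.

eq1: (x + 18.225)² + (y − 24.276)² = 3.8828993442²
eq2: (x + 24.124)² + (y + 46.414)² = 73.9996501013²
eq3: (x + 6.624)² + (y + 10.266)² = 40.1928524091²
eq2−eq1, eq2−eq3 (x²,y² cancel):
  11.798·x + 141.380·y = 3646.119337
  35.000·x + 72.296·y = 1273.524190
det = 11.798·72.296 − 141.380·35.000 = -4095.351792
x = (3646.119337·72.296 − 141.380·1273.524190) / -4095.351792 = -20.400932
y = (11.798·1273.524190 − 3646.119337·35.000) / -4095.351792 = 27.491933

x=-20.401 y=27.492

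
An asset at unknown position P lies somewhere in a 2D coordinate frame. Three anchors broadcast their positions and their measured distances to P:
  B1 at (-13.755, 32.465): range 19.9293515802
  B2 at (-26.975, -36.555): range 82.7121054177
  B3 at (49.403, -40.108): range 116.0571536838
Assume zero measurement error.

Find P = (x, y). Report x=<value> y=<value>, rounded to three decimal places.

x=-28.245 y=46.147

eq1: (x + 13.755)² + (y − 32.465)² = 19.9293515802²
eq2: (x + 26.975)² + (y + 36.555)² = 82.7121054177²
eq3: (x − 49.403)² + (y + 40.108)² = 116.0571536838²
eq2−eq3, eq2−eq1 (x²,y² cancel):
  152.756·x − 7.106·y = -4642.581116
  26.440·x + 138.040·y = 5623.370928
det = 152.756·138.040 − -7.106·26.440 = 21274.320880
x = (-4642.581116·138.040 − -7.106·5623.370928) / 21274.320880 = -28.245424
y = (152.756·5623.370928 − -4642.581116·26.440) / 21274.320880 = 46.147348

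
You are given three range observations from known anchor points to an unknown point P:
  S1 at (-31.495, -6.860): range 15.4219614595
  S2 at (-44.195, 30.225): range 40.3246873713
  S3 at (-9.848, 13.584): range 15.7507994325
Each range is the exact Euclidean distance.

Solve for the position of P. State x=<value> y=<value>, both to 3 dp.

x=-17.628 y=-0.111

eq1: (x + 31.495)² + (y + 6.860)² = 15.4219614595²
eq2: (x + 44.195)² + (y − 30.225)² = 40.3246873713²
eq3: (x + 9.848)² + (y − 13.584)² = 15.7507994325²
eq2−eq1, eq2−eq3 (x²,y² cancel):
  25.400·x − 74.170·y = -439.510509
  68.694·x − 33.282·y = -1207.247761
det = 25.400·-33.282 − -74.170·68.694 = 4249.671180
x = (-439.510509·-33.282 − -74.170·-1207.247761) / 4249.671180 = -17.628135
y = (25.400·-1207.247761 − -439.510509·68.694) / 4249.671180 = -0.111152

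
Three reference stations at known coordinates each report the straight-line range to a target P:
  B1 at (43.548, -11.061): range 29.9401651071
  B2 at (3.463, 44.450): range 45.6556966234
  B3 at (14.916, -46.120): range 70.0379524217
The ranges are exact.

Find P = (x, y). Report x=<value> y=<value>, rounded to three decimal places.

eq1: (x − 43.548)² + (y + 11.061)² = 29.9401651071²
eq2: (x − 3.463)² + (y − 44.450)² = 45.6556966234²
eq3: (x − 14.916)² + (y + 46.120)² = 70.0379524217²
eq1−eq3, eq1−eq2 (x²,y² cancel):
  -57.264·x − 70.118·y = -3678.133862
  -80.170·x + 111.022·y = -1219.008304
det = -57.264·111.022 − -70.118·-80.170 = -11978.923868
x = (-3678.133862·111.022 − -70.118·-1219.008304) / -11978.923868 = 41.224755
y = (-57.264·-1219.008304 − -3678.133862·-80.170) / -11978.923868 = 18.788891

x=41.225 y=18.789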